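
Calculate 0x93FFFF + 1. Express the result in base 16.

0x940000

The trailing 4 digits are F (max in base 16), so adding 1 cascades: they roll to 0 and the next digit up increments.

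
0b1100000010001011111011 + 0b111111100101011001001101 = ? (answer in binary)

0b1001011100111100101001000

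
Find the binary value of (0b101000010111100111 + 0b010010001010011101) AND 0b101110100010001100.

0b101010100010000100

Add column by column in base 2, right to left:
  1+1 = 0 carry 1
  1+0+1 = 0 carry 1
  1+1+1 = 1 carry 1
  0+1+1 = 0 carry 1
  0+1+1 = 0 carry 1
  1+0+1 = 0 carry 1
  1+0+1 = 0 carry 1
  1+1+1 = 1 carry 1
  1+0+1 = 0 carry 1
  0+1+1 = 0 carry 1
  1+0+1 = 0 carry 1
  0+0+1 = 1
  0+0 = 0
  0+1 = 1
  0+0 = 0
  1+0 = 1
  0+1 = 1
  1+0 = 1
Sum = 0b111010100010000100; now AND with 0b101110100010001100:
  111010100010000100
& 101110100010001100
= 101010100010000100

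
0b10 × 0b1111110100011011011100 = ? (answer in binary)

0b11111101000110110111000

Multiply each base-2 digit by 2, carrying:
  0×2 = 0 → write 0
  0×2 = 0 → write 0
  1×2 = 2 → write 0 carry 1
  1×2+1 = 3 → write 1 carry 1
  1×2+1 = 3 → write 1 carry 1
  0×2+1 = 1 → write 1
  1×2 = 2 → write 0 carry 1
  1×2+1 = 3 → write 1 carry 1
  0×2+1 = 1 → write 1
  1×2 = 2 → write 0 carry 1
  1×2+1 = 3 → write 1 carry 1
  0×2+1 = 1 → write 1
  0×2 = 0 → write 0
  0×2 = 0 → write 0
  1×2 = 2 → write 0 carry 1
  0×2+1 = 1 → write 1
  1×2 = 2 → write 0 carry 1
  1×2+1 = 3 → write 1 carry 1
  1×2+1 = 3 → write 1 carry 1
  1×2+1 = 3 → write 1 carry 1
  1×2+1 = 3 → write 1 carry 1
  1×2+1 = 3 → write 1 carry 1
  remaining carry: 1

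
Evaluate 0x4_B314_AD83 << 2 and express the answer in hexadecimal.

2 bits is not a whole number of base-16 digits; in binary: 10010110011000101001010110110000011 << 2 = 1001011001100010100101011011000001100.

0x12CC52B60C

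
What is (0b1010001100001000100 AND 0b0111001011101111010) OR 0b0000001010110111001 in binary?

0b10001010111111001

0b1010001100001000100 AND 0b0111001011101111010 = 0b0010001000001000000.
Then OR with 0b0000001010110111001.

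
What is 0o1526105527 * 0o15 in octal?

Multiply each base-8 digit by 13, carrying:
  7×13 = 91 → write 3 carry 11
  2×13+11 = 37 → write 5 carry 4
  5×13+4 = 69 → write 5 carry 8
  5×13+8 = 73 → write 1 carry 9
  0×13+9 = 9 → write 1 carry 1
  1×13+1 = 14 → write 6 carry 1
  6×13+1 = 79 → write 7 carry 9
  2×13+9 = 35 → write 3 carry 4
  5×13+4 = 69 → write 5 carry 8
  1×13+8 = 21 → write 5 carry 2
  remaining carry: 2

0o25537611553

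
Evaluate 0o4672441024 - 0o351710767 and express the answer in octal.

0o4320530035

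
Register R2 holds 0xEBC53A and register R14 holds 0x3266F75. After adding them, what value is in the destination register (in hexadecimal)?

0x41234AF

Add column by column in base 16, right to left:
  A+5 = F
  3+7 = A
  5+F = 4 carry 1
  C+6+1 = 3 carry 1
  B+6+1 = 2 carry 1
  E+2+1 = 1 carry 1
  0+3+1 = 4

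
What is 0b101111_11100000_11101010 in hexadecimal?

0x2FE0EA

Group the bits into nibbles: 0010 1111 1110 0000 1110 1010 → 2FE0EA.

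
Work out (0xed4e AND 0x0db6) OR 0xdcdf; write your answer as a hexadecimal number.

0xed4e AND 0x0db6 = 0x0d06.
Then OR with 0xdcdf.

0xdddf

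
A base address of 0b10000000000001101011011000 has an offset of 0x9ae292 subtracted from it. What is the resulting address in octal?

0b10000000000001101011011000 = 0o200015330 in octal.
0x9ae292 = 0o46561222 in octal.
Subtract column by column in base 8:
  0-2 → 6 (borrow)
  3-2-1 → 0
  3-2 → 1
  5-1 → 4
  1-6 → 3 (borrow)
  0-5-1 → 2 (borrow)
  0-6-1 → 1 (borrow)
  0-4-1 → 3 (borrow)
  2-0-1 → 1

0o131234106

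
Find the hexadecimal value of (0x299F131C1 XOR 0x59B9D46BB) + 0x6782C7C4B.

0xD7A98F3C5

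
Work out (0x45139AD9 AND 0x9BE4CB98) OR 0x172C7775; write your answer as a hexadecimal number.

0x172CFFFD

0x45139AD9 AND 0x9BE4CB98 = 0x01008A98.
Then OR with 0x172C7775.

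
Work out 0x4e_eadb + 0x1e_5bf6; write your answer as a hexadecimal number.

Add column by column in base 16, right to left:
  b+6 = 1 carry 1
  d+f+1 = d carry 1
  a+b+1 = 6 carry 1
  e+5+1 = 4 carry 1
  e+e+1 = d carry 1
  4+1+1 = 6

0x6d46d1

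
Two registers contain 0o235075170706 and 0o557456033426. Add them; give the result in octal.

0o1014553224334

Add column by column in base 8, right to left:
  6+6 = 4 carry 1
  0+2+1 = 3
  7+4 = 3 carry 1
  0+3+1 = 4
  7+3 = 2 carry 1
  1+0+1 = 2
  5+6 = 3 carry 1
  7+5+1 = 5 carry 1
  0+4+1 = 5
  5+7 = 4 carry 1
  3+5+1 = 1 carry 1
  2+5+1 = 0 carry 1
  final carry 1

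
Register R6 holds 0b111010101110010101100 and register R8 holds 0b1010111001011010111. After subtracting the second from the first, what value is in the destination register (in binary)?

0b101111110100111010101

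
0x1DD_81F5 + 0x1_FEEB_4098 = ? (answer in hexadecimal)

Add column by column in base 16, right to left:
  5+8 = D
  F+9 = 8 carry 1
  1+0+1 = 2
  8+4 = C
  D+B = 8 carry 1
  D+E+1 = C carry 1
  1+E+1 = 0 carry 1
  0+F+1 = 0 carry 1
  0+1+1 = 2

0x200C8C28D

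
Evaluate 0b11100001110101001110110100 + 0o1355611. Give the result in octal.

0o343227475

0b11100001110101001110110100 = 0o341651664 in octal.
Add column by column in base 8, right to left:
  4+1 = 5
  6+1 = 7
  6+6 = 4 carry 1
  1+5+1 = 7
  5+5 = 2 carry 1
  6+3+1 = 2 carry 1
  1+1+1 = 3
  4+0 = 4
  3+0 = 3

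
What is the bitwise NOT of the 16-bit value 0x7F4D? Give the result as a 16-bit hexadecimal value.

Each hex digit d becomes F−d:
  7→8, F→0, 4→B, D→2

0x80B2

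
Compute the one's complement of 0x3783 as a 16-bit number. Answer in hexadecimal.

0xc87c

Each hex digit d becomes f−d:
  3→c, 7→8, 8→7, 3→c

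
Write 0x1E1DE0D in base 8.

0o170357015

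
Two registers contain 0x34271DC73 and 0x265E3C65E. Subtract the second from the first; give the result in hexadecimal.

0xDC8E1615

Subtract column by column in base 16:
  3-E → 5 (borrow)
  7-5-1 → 1
  C-6 → 6
  D-C → 1
  1-3 → E (borrow)
  7-E-1 → 8 (borrow)
  2-5-1 → C (borrow)
  4-6-1 → D (borrow)
  3-2-1 → 0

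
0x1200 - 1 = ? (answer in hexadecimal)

The trailing 2 digits are 0, so subtracting 1 borrows through: they become F and the next digit up decrements.

0x11FF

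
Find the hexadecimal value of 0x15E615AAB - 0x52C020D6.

0x10BA139D5

Subtract column by column in base 16:
  B-6 → 5
  A-D → D (borrow)
  A-0-1 → 9
  5-2 → 3
  1-0 → 1
  6-C → A (borrow)
  E-2-1 → B
  5-5 → 0
  1-0 → 1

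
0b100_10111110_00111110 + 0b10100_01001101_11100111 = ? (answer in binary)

Add column by column in base 2, right to left:
  0+1 = 1
  1+1 = 0 carry 1
  1+1+1 = 1 carry 1
  1+0+1 = 0 carry 1
  1+0+1 = 0 carry 1
  1+1+1 = 1 carry 1
  0+1+1 = 0 carry 1
  0+1+1 = 0 carry 1
  0+1+1 = 0 carry 1
  1+0+1 = 0 carry 1
  1+1+1 = 1 carry 1
  1+1+1 = 1 carry 1
  1+0+1 = 0 carry 1
  1+0+1 = 0 carry 1
  0+1+1 = 0 carry 1
  1+0+1 = 0 carry 1
  0+0+1 = 1
  0+0 = 0
  1+1 = 0 carry 1
  0+0+1 = 1
  0+1 = 1

0b110010000110000100101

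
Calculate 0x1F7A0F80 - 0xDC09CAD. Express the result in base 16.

Subtract column by column in base 16:
  0-D → 3 (borrow)
  8-A-1 → D (borrow)
  F-C-1 → 2
  0-9 → 7 (borrow)
  A-0-1 → 9
  7-C → B (borrow)
  F-D-1 → 1
  1-0 → 1

0x11B972D3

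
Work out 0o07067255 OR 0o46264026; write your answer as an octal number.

OR each oct digit independently (no carries):
  0|4=4, 7|6=7, 0|2=2, 6|6=6, 7|4=7, 2|0=2, 5|2=7, 5|6=7

0o47267277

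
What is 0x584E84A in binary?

Expand each hex digit to 4 bits: 5=0101 8=1000 4=0100 E=1110 8=1000 4=0100 A=1010.

0b101100001001110100001001010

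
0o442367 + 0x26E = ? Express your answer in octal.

0x26E = 0o1156 in octal.
Add column by column in base 8, right to left:
  7+6 = 5 carry 1
  6+5+1 = 4 carry 1
  3+1+1 = 5
  2+1 = 3
  4+0 = 4
  4+0 = 4

0o443545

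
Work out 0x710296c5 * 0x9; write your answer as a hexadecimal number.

Multiply each base-16 digit by 9, carrying:
  5×9 = 45 → write d carry 2
  c×9+2 = 110 → write e carry 6
  6×9+6 = 60 → write c carry 3
  9×9+3 = 84 → write 4 carry 5
  2×9+5 = 23 → write 7 carry 1
  0×9+1 = 1 → write 1
  1×9 = 9 → write 9
  7×9 = 63 → write f carry 3
  remaining carry: 3

0x3f9174ced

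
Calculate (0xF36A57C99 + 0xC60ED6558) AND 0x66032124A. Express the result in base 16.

0x200120040

Add column by column in base 16, right to left:
  9+8 = 1 carry 1
  9+5+1 = F
  C+5 = 1 carry 1
  7+6+1 = E
  5+D = 2 carry 1
  A+E+1 = 9 carry 1
  6+0+1 = 7
  3+6 = 9
  F+C = B carry 1
  final carry 1
Sum = 0x1B9792E1F1; now AND with 0x66032124A:
  1&0=0, B&6=2, 9&6=0, 7&0=0, 9&3=1, 2&2=2, E&1=0, 1&2=0, F&4=4, 1&A=0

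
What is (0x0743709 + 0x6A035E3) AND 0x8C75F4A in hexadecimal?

Add column by column in base 16, right to left:
  9+3 = C
  0+E = E
  7+5 = C
  3+3 = 6
  4+0 = 4
  7+A = 1 carry 1
  0+6+1 = 7
Sum = 0x7146CEC; now AND with 0x8C75F4A:
  7&8=0, 1&C=0, 4&7=4, 6&5=4, C&F=C, E&4=4, C&A=8

0x44C48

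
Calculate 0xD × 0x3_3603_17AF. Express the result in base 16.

0x29BE2833E3

Multiply each base-16 digit by 13, carrying:
  F×13 = 195 → write 3 carry 12
  A×13+12 = 142 → write E carry 8
  7×13+8 = 99 → write 3 carry 6
  1×13+6 = 19 → write 3 carry 1
  3×13+1 = 40 → write 8 carry 2
  0×13+2 = 2 → write 2
  6×13 = 78 → write E carry 4
  3×13+4 = 43 → write B carry 2
  3×13+2 = 41 → write 9 carry 2
  remaining carry: 2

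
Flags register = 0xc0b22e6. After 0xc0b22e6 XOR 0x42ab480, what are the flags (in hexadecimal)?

0x8219666

XOR each hex digit independently (no carries):
  c^4=8, 0^2=2, b^a=1, 2^b=9, 2^4=6, e^8=6, 6^0=6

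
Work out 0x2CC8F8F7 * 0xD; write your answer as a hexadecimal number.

Multiply each base-16 digit by 13, carrying:
  7×13 = 91 → write B carry 5
  F×13+5 = 200 → write 8 carry 12
  8×13+12 = 116 → write 4 carry 7
  F×13+7 = 202 → write A carry 12
  8×13+12 = 116 → write 4 carry 7
  C×13+7 = 163 → write 3 carry 10
  C×13+10 = 166 → write 6 carry 10
  2×13+10 = 36 → write 4 carry 2
  remaining carry: 2

0x24634A48B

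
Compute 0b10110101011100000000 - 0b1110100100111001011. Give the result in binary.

0b1000000110100110101

Subtract column by column in base 2:
  0-1 → 1 (borrow)
  0-1-1 → 0 (borrow)
  0-0-1 → 1 (borrow)
  0-1-1 → 0 (borrow)
  0-0-1 → 1 (borrow)
  0-0-1 → 1 (borrow)
  0-1-1 → 0 (borrow)
  0-1-1 → 0 (borrow)
  1-1-1 → 1 (borrow)
  1-0-1 → 0
  1-0 → 1
  0-1 → 1 (borrow)
  1-0-1 → 0
  0-0 → 0
  1-1 → 0
  0-0 → 0
  1-1 → 0
  1-1 → 0
  0-1 → 1 (borrow)
  1-0-1 → 0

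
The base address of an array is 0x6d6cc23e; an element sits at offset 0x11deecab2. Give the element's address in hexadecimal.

Add column by column in base 16, right to left:
  e+2 = 0 carry 1
  3+b+1 = f
  2+a = c
  c+c = 8 carry 1
  c+e+1 = b carry 1
  6+e+1 = 5 carry 1
  d+d+1 = b carry 1
  6+1+1 = 8
  0+1 = 1

0x18b5b8cf0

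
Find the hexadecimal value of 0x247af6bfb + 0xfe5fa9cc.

0x3460f15c7

Add column by column in base 16, right to left:
  b+c = 7 carry 1
  f+c+1 = c carry 1
  b+9+1 = 5 carry 1
  6+a+1 = 1 carry 1
  f+f+1 = f carry 1
  a+5+1 = 0 carry 1
  7+e+1 = 6 carry 1
  4+f+1 = 4 carry 1
  2+0+1 = 3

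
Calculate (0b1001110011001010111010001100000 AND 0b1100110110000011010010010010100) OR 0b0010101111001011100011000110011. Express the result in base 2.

0b1001110011001010111010001100000 AND 0b1100110110000011010010010010100 = 0b1000110010000010010010000000000.
Then OR with 0b0010101111001011100011000110011.

0b1010111111001011110011000110011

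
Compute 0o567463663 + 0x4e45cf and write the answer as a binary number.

0o567463663 = 0b101110111100110011110110011 in binary.
0x4e45cf = 0b10011100100010111001111 in binary.
Add column by column in base 2, right to left:
  1+1 = 0 carry 1
  1+1+1 = 1 carry 1
  0+1+1 = 0 carry 1
  0+1+1 = 0 carry 1
  1+0+1 = 0 carry 1
  1+0+1 = 0 carry 1
  0+1+1 = 0 carry 1
  1+1+1 = 1 carry 1
  1+1+1 = 1 carry 1
  1+0+1 = 0 carry 1
  1+1+1 = 1 carry 1
  0+0+1 = 1
  0+0 = 0
  1+0 = 1
  1+1 = 0 carry 1
  0+0+1 = 1
  0+0 = 0
  1+1 = 0 carry 1
  1+1+1 = 1 carry 1
  1+1+1 = 1 carry 1
  1+0+1 = 0 carry 1
  0+0+1 = 1
  1+1 = 0 carry 1
  1+0+1 = 0 carry 1
  1+0+1 = 0 carry 1
  0+0+1 = 1
  1+0 = 1

0b110001011001010110110000010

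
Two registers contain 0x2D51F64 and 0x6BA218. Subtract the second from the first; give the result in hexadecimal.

Subtract column by column in base 16:
  4-8 → C (borrow)
  6-1-1 → 4
  F-2 → D
  1-A → 7 (borrow)
  5-B-1 → 9 (borrow)
  D-6-1 → 6
  2-0 → 2

0x2697D4C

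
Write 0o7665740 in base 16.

Each octal digit is 3 bits: 7=111 6=110 6=110 5=101 7=111 4=100 0=000.
Group the bits into nibbles: 0001 1111 0110 1011 1110 0000 → 1F6BE0.

0x1F6BE0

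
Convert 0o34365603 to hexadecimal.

Each octal digit is 3 bits: 3=011 4=100 3=011 6=110 5=101 6=110 0=000 3=011.
Group the bits into nibbles: 0111 0001 1110 1011 1000 0011 → 71EB83.

0x71EB83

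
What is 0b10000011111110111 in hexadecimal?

Group the bits into nibbles: 0001 0000 0111 1111 0111 → 107F7.

0x107F7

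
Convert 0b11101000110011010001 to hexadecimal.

Group the bits into nibbles: 1110 1000 1100 1101 0001 → E8CD1.

0xE8CD1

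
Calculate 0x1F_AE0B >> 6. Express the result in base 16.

6 bits is not a whole number of base-16 digits; in binary: 111111010111000001011 >> 6 = 111111010111000.

0x7EB8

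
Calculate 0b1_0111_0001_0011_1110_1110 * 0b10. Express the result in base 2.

0b1011100010011111011100

Multiply each base-2 digit by 2, carrying:
  0×2 = 0 → write 0
  1×2 = 2 → write 0 carry 1
  1×2+1 = 3 → write 1 carry 1
  1×2+1 = 3 → write 1 carry 1
  0×2+1 = 1 → write 1
  1×2 = 2 → write 0 carry 1
  1×2+1 = 3 → write 1 carry 1
  1×2+1 = 3 → write 1 carry 1
  1×2+1 = 3 → write 1 carry 1
  1×2+1 = 3 → write 1 carry 1
  0×2+1 = 1 → write 1
  0×2 = 0 → write 0
  1×2 = 2 → write 0 carry 1
  0×2+1 = 1 → write 1
  0×2 = 0 → write 0
  0×2 = 0 → write 0
  1×2 = 2 → write 0 carry 1
  1×2+1 = 3 → write 1 carry 1
  1×2+1 = 3 → write 1 carry 1
  0×2+1 = 1 → write 1
  1×2 = 2 → write 0 carry 1
  remaining carry: 1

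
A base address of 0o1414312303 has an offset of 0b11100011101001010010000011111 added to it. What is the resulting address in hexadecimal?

0o1414312303 = 0xc3194c3 in hexadecimal.
0b11100011101001010010000011111 = 0x1c74a41f in hexadecimal.
Add column by column in base 16, right to left:
  3+f = 2 carry 1
  c+1+1 = e
  4+4 = 8
  9+a = 3 carry 1
  1+4+1 = 6
  3+7 = a
  c+c = 8 carry 1
  0+1+1 = 2

0x28a638e2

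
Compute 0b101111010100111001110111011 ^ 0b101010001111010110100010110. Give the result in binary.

0b000101011011101111010101101

XOR bit by bit (1 where the bits differ):
  101111010100111001110111011
^ 101010001111010110100010110
= 000101011011101111010101101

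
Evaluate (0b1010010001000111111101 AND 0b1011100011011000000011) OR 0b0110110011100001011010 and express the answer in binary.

0b1110110011100001011011

0b1010010001000111111101 AND 0b1011100011011000000011 = 0b1010000001000000000001.
Then OR with 0b0110110011100001011010.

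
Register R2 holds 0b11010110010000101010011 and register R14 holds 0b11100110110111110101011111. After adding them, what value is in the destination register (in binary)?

Add column by column in base 2, right to left:
  1+1 = 0 carry 1
  1+1+1 = 1 carry 1
  0+1+1 = 0 carry 1
  0+1+1 = 0 carry 1
  1+1+1 = 1 carry 1
  0+0+1 = 1
  1+1 = 0 carry 1
  0+0+1 = 1
  1+1 = 0 carry 1
  0+0+1 = 1
  0+1 = 1
  0+1 = 1
  0+1 = 1
  1+1 = 0 carry 1
  0+1+1 = 0 carry 1
  0+0+1 = 1
  1+1 = 0 carry 1
  1+1+1 = 1 carry 1
  0+0+1 = 1
  1+1 = 0 carry 1
  0+1+1 = 0 carry 1
  1+0+1 = 0 carry 1
  1+0+1 = 0 carry 1
  0+1+1 = 0 carry 1
  0+1+1 = 0 carry 1
  0+1+1 = 0 carry 1
  final carry 1

0b100000001101001111010110010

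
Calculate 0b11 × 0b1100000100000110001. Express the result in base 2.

Multiply each base-2 digit by 3, carrying:
  1×3 = 3 → write 1 carry 1
  0×3+1 = 1 → write 1
  0×3 = 0 → write 0
  0×3 = 0 → write 0
  1×3 = 3 → write 1 carry 1
  1×3+1 = 4 → write 0 carry 2
  0×3+2 = 2 → write 0 carry 1
  0×3+1 = 1 → write 1
  0×3 = 0 → write 0
  0×3 = 0 → write 0
  0×3 = 0 → write 0
  1×3 = 3 → write 1 carry 1
  0×3+1 = 1 → write 1
  0×3 = 0 → write 0
  0×3 = 0 → write 0
  0×3 = 0 → write 0
  0×3 = 0 → write 0
  1×3 = 3 → write 1 carry 1
  1×3+1 = 4 → write 0 carry 2
  remaining carry: 10

0b100100001100010010011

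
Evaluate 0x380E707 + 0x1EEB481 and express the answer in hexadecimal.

Add column by column in base 16, right to left:
  7+1 = 8
  0+8 = 8
  7+4 = B
  E+B = 9 carry 1
  0+E+1 = F
  8+E = 6 carry 1
  3+1+1 = 5

0x56F9B88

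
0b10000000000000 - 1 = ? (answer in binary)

0b1111111111111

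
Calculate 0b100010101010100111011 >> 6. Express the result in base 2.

0b100010101010100

Right shift by 6: drop the 6 least-significant bits.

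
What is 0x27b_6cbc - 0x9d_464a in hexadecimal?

Subtract column by column in base 16:
  c-a → 2
  b-4 → 7
  c-6 → 6
  6-4 → 2
  b-d → e (borrow)
  7-9-1 → d (borrow)
  2-0-1 → 1

0x1de2672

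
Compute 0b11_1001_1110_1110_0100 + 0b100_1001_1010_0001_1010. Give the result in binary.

0b10000011100011111110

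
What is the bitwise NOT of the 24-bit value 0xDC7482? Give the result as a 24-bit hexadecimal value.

Each hex digit d becomes F−d:
  D→2, C→3, 7→8, 4→B, 8→7, 2→D

0x238B7D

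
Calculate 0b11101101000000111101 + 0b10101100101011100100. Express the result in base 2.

Add column by column in base 2, right to left:
  1+0 = 1
  0+0 = 0
  1+1 = 0 carry 1
  1+0+1 = 0 carry 1
  1+0+1 = 0 carry 1
  1+1+1 = 1 carry 1
  0+1+1 = 0 carry 1
  0+1+1 = 0 carry 1
  0+0+1 = 1
  0+1 = 1
  0+0 = 0
  0+1 = 1
  1+0 = 1
  0+0 = 0
  1+1 = 0 carry 1
  1+1+1 = 1 carry 1
  0+0+1 = 1
  1+1 = 0 carry 1
  1+0+1 = 0 carry 1
  1+1+1 = 1 carry 1
  final carry 1

0b110011001101100100001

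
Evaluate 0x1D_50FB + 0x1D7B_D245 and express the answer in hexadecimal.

Add column by column in base 16, right to left:
  B+5 = 0 carry 1
  F+4+1 = 4 carry 1
  0+2+1 = 3
  5+D = 2 carry 1
  D+B+1 = 9 carry 1
  1+7+1 = 9
  0+D = D
  0+1 = 1

0x1D992340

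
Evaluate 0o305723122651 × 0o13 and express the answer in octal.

0o4201022617103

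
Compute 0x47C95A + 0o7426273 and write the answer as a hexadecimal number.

0x65F615

0o7426273 = 0x1E2CBB in hexadecimal.
Add column by column in base 16, right to left:
  A+B = 5 carry 1
  5+B+1 = 1 carry 1
  9+C+1 = 6 carry 1
  C+2+1 = F
  7+E = 5 carry 1
  4+1+1 = 6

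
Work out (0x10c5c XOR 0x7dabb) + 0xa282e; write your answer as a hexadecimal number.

0x10ff15

First 0x10c5c XOR 0x7dabb = 0x6d6e7.
Add column by column in base 16, right to left:
  7+e = 5 carry 1
  e+2+1 = 1 carry 1
  6+8+1 = f
  d+2 = f
  6+a = 0 carry 1
  final carry 1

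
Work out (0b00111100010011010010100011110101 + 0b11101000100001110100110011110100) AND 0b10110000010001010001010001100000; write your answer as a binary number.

0b100000010001000001010001100000

Add column by column in base 2, right to left:
  1+0 = 1
  0+0 = 0
  1+1 = 0 carry 1
  0+0+1 = 1
  1+1 = 0 carry 1
  1+1+1 = 1 carry 1
  1+1+1 = 1 carry 1
  1+1+1 = 1 carry 1
  0+0+1 = 1
  0+0 = 0
  0+1 = 1
  1+1 = 0 carry 1
  0+0+1 = 1
  1+0 = 1
  0+1 = 1
  0+0 = 0
  1+1 = 0 carry 1
  0+1+1 = 0 carry 1
  1+1+1 = 1 carry 1
  1+0+1 = 0 carry 1
  0+0+1 = 1
  0+0 = 0
  1+0 = 1
  0+1 = 1
  0+0 = 0
  0+0 = 0
  1+0 = 1
  1+1 = 0 carry 1
  1+0+1 = 0 carry 1
  1+1+1 = 1 carry 1
  0+1+1 = 0 carry 1
  0+1+1 = 0 carry 1
  final carry 1
Sum = 0b100100100110101000111010111101001; now AND with 0b10110000010001010001010001100000:
  100100100110101000111010111101001
& 010110000010001010001010001100000
= 000100000010001000001010001100000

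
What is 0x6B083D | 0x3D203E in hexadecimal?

0x7F283F

OR each hex digit independently (no carries):
  6|3=7, B|D=F, 0|2=2, 8|0=8, 3|3=3, D|E=F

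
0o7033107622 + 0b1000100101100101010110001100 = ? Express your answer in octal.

0o10100562436

0b1000100101100101010110001100 = 0o1045452614 in octal.
Add column by column in base 8, right to left:
  2+4 = 6
  2+1 = 3
  6+6 = 4 carry 1
  7+2+1 = 2 carry 1
  0+5+1 = 6
  1+4 = 5
  3+5 = 0 carry 1
  3+4+1 = 0 carry 1
  0+0+1 = 1
  7+1 = 0 carry 1
  final carry 1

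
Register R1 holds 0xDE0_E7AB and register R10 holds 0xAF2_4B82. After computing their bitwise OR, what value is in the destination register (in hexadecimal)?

0xFF2EFAB

OR each hex digit independently (no carries):
  D|A=F, E|F=F, 0|2=2, E|4=E, 7|B=F, A|8=A, B|2=B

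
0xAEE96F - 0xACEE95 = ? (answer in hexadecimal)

Subtract column by column in base 16:
  F-5 → A
  6-9 → D (borrow)
  9-E-1 → A (borrow)
  E-E-1 → F (borrow)
  E-C-1 → 1
  A-A → 0

0x1FADA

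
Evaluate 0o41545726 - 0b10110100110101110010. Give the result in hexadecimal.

0o41545726 = 0x86CBD6 in hexadecimal.
0b10110100110101110010 = 0xB4D72 in hexadecimal.
Subtract column by column in base 16:
  6-2 → 4
  D-7 → 6
  B-D → E (borrow)
  C-4-1 → 7
  6-B → B (borrow)
  8-0-1 → 7

0x7B7E64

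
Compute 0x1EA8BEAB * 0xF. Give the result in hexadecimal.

0x1CBE32C05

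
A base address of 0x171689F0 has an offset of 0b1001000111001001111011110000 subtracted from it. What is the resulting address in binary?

0b1101111110011110101100000000

0x171689F0 = 0b10111000101101000100111110000 in binary.
Subtract column by column in base 2:
  0-0 → 0
  0-0 → 0
  0-0 → 0
  0-0 → 0
  1-1 → 0
  1-1 → 0
  1-1 → 0
  1-1 → 0
  1-0 → 1
  0-1 → 1 (borrow)
  0-1-1 → 0 (borrow)
  1-1-1 → 1 (borrow)
  0-1-1 → 0 (borrow)
  0-0-1 → 1 (borrow)
  0-0-1 → 1 (borrow)
  1-1-1 → 1 (borrow)
  0-0-1 → 1 (borrow)
  1-0-1 → 0
  1-1 → 0
  0-1 → 1 (borrow)
  1-1-1 → 1 (borrow)
  0-0-1 → 1 (borrow)
  0-0-1 → 1 (borrow)
  0-0-1 → 1 (borrow)
  1-1-1 → 1 (borrow)
  1-0-1 → 0
  1-0 → 1
  0-1 → 1 (borrow)
  1-0-1 → 0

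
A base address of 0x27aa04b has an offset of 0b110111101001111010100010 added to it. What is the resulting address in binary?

0b11010110010011111011101101

0x27aa04b = 0b10011110101010000001001011 in binary.
Add column by column in base 2, right to left:
  1+0 = 1
  1+1 = 0 carry 1
  0+0+1 = 1
  1+0 = 1
  0+0 = 0
  0+1 = 1
  1+0 = 1
  0+1 = 1
  0+0 = 0
  0+1 = 1
  0+1 = 1
  0+1 = 1
  0+1 = 1
  1+0 = 1
  0+0 = 0
  1+1 = 0 carry 1
  0+0+1 = 1
  1+1 = 0 carry 1
  0+1+1 = 0 carry 1
  1+1+1 = 1 carry 1
  1+1+1 = 1 carry 1
  1+0+1 = 0 carry 1
  1+1+1 = 1 carry 1
  0+1+1 = 0 carry 1
  0+0+1 = 1
  1+0 = 1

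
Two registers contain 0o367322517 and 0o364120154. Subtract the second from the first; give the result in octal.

Subtract column by column in base 8:
  7-4 → 3
  1-5 → 4 (borrow)
  5-1-1 → 3
  2-0 → 2
  2-2 → 0
  3-1 → 2
  7-4 → 3
  6-6 → 0
  3-3 → 0

0o3202343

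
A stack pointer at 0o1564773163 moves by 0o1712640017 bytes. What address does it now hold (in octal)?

Add column by column in base 8, right to left:
  3+7 = 2 carry 1
  6+1+1 = 0 carry 1
  1+0+1 = 2
  3+0 = 3
  7+4 = 3 carry 1
  7+6+1 = 6 carry 1
  4+2+1 = 7
  6+1 = 7
  5+7 = 4 carry 1
  1+1+1 = 3

0o3477633202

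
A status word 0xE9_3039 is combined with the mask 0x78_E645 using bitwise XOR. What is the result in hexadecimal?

XOR each hex digit independently (no carries):
  E^7=9, 9^8=1, 3^E=D, 0^6=6, 3^4=7, 9^5=C

0x91D67C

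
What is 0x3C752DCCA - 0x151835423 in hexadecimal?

Subtract column by column in base 16:
  A-3 → 7
  C-2 → A
  C-4 → 8
  D-5 → 8
  2-3 → F (borrow)
  5-8-1 → C (borrow)
  7-1-1 → 5
  C-5 → 7
  3-1 → 2

0x275CF88A7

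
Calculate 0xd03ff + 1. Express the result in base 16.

The trailing 2 digits are F (max in base 16), so adding 1 cascades: they roll to 0 and the next digit up increments.

0xd0400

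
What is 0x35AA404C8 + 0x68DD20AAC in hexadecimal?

0x9E8760F74

Add column by column in base 16, right to left:
  8+C = 4 carry 1
  C+A+1 = 7 carry 1
  4+A+1 = F
  0+0 = 0
  4+2 = 6
  A+D = 7 carry 1
  A+D+1 = 8 carry 1
  5+8+1 = E
  3+6 = 9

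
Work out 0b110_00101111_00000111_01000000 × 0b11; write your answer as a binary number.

Multiply each base-2 digit by 3, carrying:
  0×3 = 0 → write 0
  0×3 = 0 → write 0
  0×3 = 0 → write 0
  0×3 = 0 → write 0
  0×3 = 0 → write 0
  0×3 = 0 → write 0
  1×3 = 3 → write 1 carry 1
  0×3+1 = 1 → write 1
  1×3 = 3 → write 1 carry 1
  1×3+1 = 4 → write 0 carry 2
  1×3+2 = 5 → write 1 carry 2
  0×3+2 = 2 → write 0 carry 1
  0×3+1 = 1 → write 1
  0×3 = 0 → write 0
  0×3 = 0 → write 0
  0×3 = 0 → write 0
  1×3 = 3 → write 1 carry 1
  1×3+1 = 4 → write 0 carry 2
  1×3+2 = 5 → write 1 carry 2
  1×3+2 = 5 → write 1 carry 2
  0×3+2 = 2 → write 0 carry 1
  1×3+1 = 4 → write 0 carry 2
  0×3+2 = 2 → write 0 carry 1
  0×3+1 = 1 → write 1
  0×3 = 0 → write 0
  1×3 = 3 → write 1 carry 1
  1×3+1 = 4 → write 0 carry 2
  remaining carry: 10

0b10010100011010001010111000000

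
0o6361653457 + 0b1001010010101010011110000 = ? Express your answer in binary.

0b110100111100001010110000011111

0o6361653457 = 0b110011110001110101011100101111 in binary.
Add column by column in base 2, right to left:
  1+0 = 1
  1+0 = 1
  1+0 = 1
  1+0 = 1
  0+1 = 1
  1+1 = 0 carry 1
  0+1+1 = 0 carry 1
  0+1+1 = 0 carry 1
  1+0+1 = 0 carry 1
  1+0+1 = 0 carry 1
  1+1+1 = 1 carry 1
  0+0+1 = 1
  1+1 = 0 carry 1
  0+0+1 = 1
  1+1 = 0 carry 1
  0+0+1 = 1
  1+1 = 0 carry 1
  1+0+1 = 0 carry 1
  1+0+1 = 0 carry 1
  0+1+1 = 0 carry 1
  0+0+1 = 1
  0+1 = 1
  1+0 = 1
  1+0 = 1
  1+1 = 0 carry 1
  1+0+1 = 0 carry 1
  0+0+1 = 1
  0+0 = 0
  1+0 = 1
  1+0 = 1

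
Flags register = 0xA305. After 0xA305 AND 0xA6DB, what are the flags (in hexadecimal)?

AND each hex digit independently (no carries):
  A&A=A, 3&6=2, 0&D=0, 5&B=1

0xA201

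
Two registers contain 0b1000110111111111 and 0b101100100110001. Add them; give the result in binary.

Add column by column in base 2, right to left:
  1+1 = 0 carry 1
  1+0+1 = 0 carry 1
  1+0+1 = 0 carry 1
  1+0+1 = 0 carry 1
  1+1+1 = 1 carry 1
  1+1+1 = 1 carry 1
  1+0+1 = 0 carry 1
  1+0+1 = 0 carry 1
  1+1+1 = 1 carry 1
  0+0+1 = 1
  1+0 = 1
  1+1 = 0 carry 1
  0+1+1 = 0 carry 1
  0+0+1 = 1
  0+1 = 1
  1+0 = 1

0b1110011100110000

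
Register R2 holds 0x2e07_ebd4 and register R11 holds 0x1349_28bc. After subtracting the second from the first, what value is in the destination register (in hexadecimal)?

0x1abec318

Subtract column by column in base 16:
  4-c → 8 (borrow)
  d-b-1 → 1
  b-8 → 3
  e-2 → c
  7-9 → e (borrow)
  0-4-1 → b (borrow)
  e-3-1 → a
  2-1 → 1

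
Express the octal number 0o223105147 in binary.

0b10010011001000101001100111

Each octal digit is 3 bits: 2=010 2=010 3=011 1=001 0=000 5=101 1=001 4=100 7=111.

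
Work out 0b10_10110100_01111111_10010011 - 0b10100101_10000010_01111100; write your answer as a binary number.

Subtract column by column in base 2:
  1-0 → 1
  1-0 → 1
  0-1 → 1 (borrow)
  0-1-1 → 0 (borrow)
  1-1-1 → 1 (borrow)
  0-1-1 → 0 (borrow)
  0-1-1 → 0 (borrow)
  1-0-1 → 0
  1-0 → 1
  1-1 → 0
  1-0 → 1
  1-0 → 1
  1-0 → 1
  1-0 → 1
  1-0 → 1
  0-1 → 1 (borrow)
  0-1-1 → 0 (borrow)
  0-0-1 → 1 (borrow)
  1-1-1 → 1 (borrow)
  0-0-1 → 1 (borrow)
  1-0-1 → 0
  1-1 → 0
  0-0 → 0
  1-1 → 0
  0-0 → 0
  1-0 → 1

0b10000011101111110100010111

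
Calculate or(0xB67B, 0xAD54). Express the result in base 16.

0xBF7F

OR each hex digit independently (no carries):
  B|A=B, 6|D=F, 7|5=7, B|4=F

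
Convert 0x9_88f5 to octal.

Expand each hex digit to 4 bits: 9=1001 8=1000 8=1000 f=1111 5=0101.
Group the bits in threes: 010 011 000 100 011 110 101 → 2304365.

0o2304365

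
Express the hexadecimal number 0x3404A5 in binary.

Expand each hex digit to 4 bits: 3=0011 4=0100 0=0000 4=0100 A=1010 5=0101.

0b1101000000010010100101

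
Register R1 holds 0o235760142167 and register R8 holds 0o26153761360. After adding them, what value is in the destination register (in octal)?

0o264134123547

Add column by column in base 8, right to left:
  7+0 = 7
  6+6 = 4 carry 1
  1+3+1 = 5
  2+1 = 3
  4+6 = 2 carry 1
  1+7+1 = 1 carry 1
  0+3+1 = 4
  6+5 = 3 carry 1
  7+1+1 = 1 carry 1
  5+6+1 = 4 carry 1
  3+2+1 = 6
  2+0 = 2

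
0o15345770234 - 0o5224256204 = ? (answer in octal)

0o10121512030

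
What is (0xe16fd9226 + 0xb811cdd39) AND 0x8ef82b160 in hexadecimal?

0x888022140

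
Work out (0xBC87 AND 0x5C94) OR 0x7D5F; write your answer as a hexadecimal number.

0xBC87 AND 0x5C94 = 0x1C84.
Then OR with 0x7D5F.

0x7DDF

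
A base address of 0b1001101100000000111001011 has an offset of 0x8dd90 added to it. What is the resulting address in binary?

0x8dd90 = 0b10001101110110010000 in binary.
Add column by column in base 2, right to left:
  1+0 = 1
  1+0 = 1
  0+0 = 0
  1+0 = 1
  0+1 = 1
  0+0 = 0
  1+0 = 1
  1+1 = 0 carry 1
  1+1+1 = 1 carry 1
  0+0+1 = 1
  0+1 = 1
  0+1 = 1
  0+1 = 1
  0+0 = 0
  0+1 = 1
  0+1 = 1
  0+0 = 0
  1+0 = 1
  1+0 = 1
  0+1 = 1
  1+0 = 1
  1+0 = 1
  0+0 = 0
  0+0 = 0
  1+0 = 1

0b1001111101101111101011011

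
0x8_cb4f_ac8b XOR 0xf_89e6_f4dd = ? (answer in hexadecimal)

0x742a95856

XOR each hex digit independently (no carries):
  8^f=7, c^8=4, b^9=2, 4^e=a, f^6=9, a^f=5, c^4=8, 8^d=5, b^d=6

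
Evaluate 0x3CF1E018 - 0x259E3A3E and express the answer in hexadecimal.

0x1753A5DA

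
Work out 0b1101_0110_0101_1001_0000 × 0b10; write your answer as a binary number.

0b110101100101100100000

Multiply each base-2 digit by 2, carrying:
  0×2 = 0 → write 0
  0×2 = 0 → write 0
  0×2 = 0 → write 0
  0×2 = 0 → write 0
  1×2 = 2 → write 0 carry 1
  0×2+1 = 1 → write 1
  0×2 = 0 → write 0
  1×2 = 2 → write 0 carry 1
  1×2+1 = 3 → write 1 carry 1
  0×2+1 = 1 → write 1
  1×2 = 2 → write 0 carry 1
  0×2+1 = 1 → write 1
  0×2 = 0 → write 0
  1×2 = 2 → write 0 carry 1
  1×2+1 = 3 → write 1 carry 1
  0×2+1 = 1 → write 1
  1×2 = 2 → write 0 carry 1
  0×2+1 = 1 → write 1
  1×2 = 2 → write 0 carry 1
  1×2+1 = 3 → write 1 carry 1
  remaining carry: 1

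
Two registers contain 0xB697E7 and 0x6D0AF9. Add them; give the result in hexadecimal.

Add column by column in base 16, right to left:
  7+9 = 0 carry 1
  E+F+1 = E carry 1
  7+A+1 = 2 carry 1
  9+0+1 = A
  6+D = 3 carry 1
  B+6+1 = 2 carry 1
  final carry 1

0x123A2E0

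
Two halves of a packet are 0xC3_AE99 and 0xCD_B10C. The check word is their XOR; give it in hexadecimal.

0x0E1F95

XOR each hex digit independently (no carries):
  C^C=0, 3^D=E, A^B=1, E^1=F, 9^0=9, 9^C=5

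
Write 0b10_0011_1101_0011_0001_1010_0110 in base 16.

Group the bits into nibbles: 0010 0011 1101 0011 0001 1010 0110 → 23d31a6.

0x23d31a6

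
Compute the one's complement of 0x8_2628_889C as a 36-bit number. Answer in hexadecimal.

Each hex digit d becomes F−d:
  8→7, 2→D, 6→9, 2→D, 8→7, 8→7, 8→7, 9→6, C→3

0x7D9D77763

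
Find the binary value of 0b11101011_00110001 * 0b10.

0b11101011001100010

Multiply each base-2 digit by 2, carrying:
  1×2 = 2 → write 0 carry 1
  0×2+1 = 1 → write 1
  0×2 = 0 → write 0
  0×2 = 0 → write 0
  1×2 = 2 → write 0 carry 1
  1×2+1 = 3 → write 1 carry 1
  0×2+1 = 1 → write 1
  0×2 = 0 → write 0
  1×2 = 2 → write 0 carry 1
  1×2+1 = 3 → write 1 carry 1
  0×2+1 = 1 → write 1
  1×2 = 2 → write 0 carry 1
  0×2+1 = 1 → write 1
  1×2 = 2 → write 0 carry 1
  1×2+1 = 3 → write 1 carry 1
  1×2+1 = 3 → write 1 carry 1
  remaining carry: 1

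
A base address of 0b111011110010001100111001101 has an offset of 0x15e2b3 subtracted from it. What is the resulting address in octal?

0o730633432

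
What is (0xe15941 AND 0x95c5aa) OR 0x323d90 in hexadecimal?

0xb37d90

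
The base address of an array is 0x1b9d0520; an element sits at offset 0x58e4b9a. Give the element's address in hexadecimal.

0x212b50ba

Add column by column in base 16, right to left:
  0+a = a
  2+9 = b
  5+b = 0 carry 1
  0+4+1 = 5
  d+e = b carry 1
  9+8+1 = 2 carry 1
  b+5+1 = 1 carry 1
  1+0+1 = 2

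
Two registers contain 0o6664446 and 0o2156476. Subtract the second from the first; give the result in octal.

0o4505750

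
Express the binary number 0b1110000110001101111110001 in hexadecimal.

Group the bits into nibbles: 0001 1100 0011 0001 1011 1111 0001 → 1C31BF1.

0x1C31BF1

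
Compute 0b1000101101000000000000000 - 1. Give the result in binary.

The trailing 15 digits are 0, so subtracting 1 borrows through: they become 1 and the next digit up decrements.

0b1000101100111111111111111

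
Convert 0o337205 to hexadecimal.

0x1BE85

Each octal digit is 3 bits: 3=011 3=011 7=111 2=010 0=000 5=101.
Group the bits into nibbles: 0001 1011 1110 1000 0101 → 1BE85.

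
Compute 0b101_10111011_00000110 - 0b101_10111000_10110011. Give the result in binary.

Subtract column by column in base 2:
  0-1 → 1 (borrow)
  1-1-1 → 1 (borrow)
  1-0-1 → 0
  0-0 → 0
  0-1 → 1 (borrow)
  0-1-1 → 0 (borrow)
  0-0-1 → 1 (borrow)
  0-1-1 → 0 (borrow)
  1-0-1 → 0
  1-0 → 1
  0-0 → 0
  1-1 → 0
  1-1 → 0
  1-1 → 0
  0-0 → 0
  1-1 → 0
  1-1 → 0
  0-0 → 0
  1-1 → 0

0b1001010011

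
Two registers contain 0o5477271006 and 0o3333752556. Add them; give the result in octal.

Add column by column in base 8, right to left:
  6+6 = 4 carry 1
  0+5+1 = 6
  0+5 = 5
  1+2 = 3
  7+5 = 4 carry 1
  2+7+1 = 2 carry 1
  7+3+1 = 3 carry 1
  7+3+1 = 3 carry 1
  4+3+1 = 0 carry 1
  5+3+1 = 1 carry 1
  final carry 1

0o11033243564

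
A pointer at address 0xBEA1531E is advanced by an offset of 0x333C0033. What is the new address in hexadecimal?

0xF1DD5351

Add column by column in base 16, right to left:
  E+3 = 1 carry 1
  1+3+1 = 5
  3+0 = 3
  5+0 = 5
  1+C = D
  A+3 = D
  E+3 = 1 carry 1
  B+3+1 = F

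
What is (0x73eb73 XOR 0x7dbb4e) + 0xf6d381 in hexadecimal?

0x10523be

First 0x73eb73 XOR 0x7dbb4e = 0x0e503d.
Add column by column in base 16, right to left:
  d+1 = e
  3+8 = b
  0+3 = 3
  5+d = 2 carry 1
  e+6+1 = 5 carry 1
  0+f+1 = 0 carry 1
  final carry 1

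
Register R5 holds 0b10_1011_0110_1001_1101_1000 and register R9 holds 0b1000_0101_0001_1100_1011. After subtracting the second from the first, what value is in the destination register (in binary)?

Subtract column by column in base 2:
  0-1 → 1 (borrow)
  0-1-1 → 0 (borrow)
  0-0-1 → 1 (borrow)
  1-1-1 → 1 (borrow)
  1-0-1 → 0
  0-0 → 0
  1-1 → 0
  1-1 → 0
  1-1 → 0
  0-0 → 0
  0-0 → 0
  1-0 → 1
  0-1 → 1 (borrow)
  1-0-1 → 0
  1-1 → 0
  0-0 → 0
  1-0 → 1
  1-0 → 1
  0-0 → 0
  1-1 → 0
  0-0 → 0
  1-0 → 1

0b1000110001100000001101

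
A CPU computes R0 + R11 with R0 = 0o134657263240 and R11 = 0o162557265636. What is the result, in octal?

Add column by column in base 8, right to left:
  0+6 = 6
  4+3 = 7
  2+6 = 0 carry 1
  3+5+1 = 1 carry 1
  6+6+1 = 5 carry 1
  2+2+1 = 5
  7+7 = 6 carry 1
  5+5+1 = 3 carry 1
  6+5+1 = 4 carry 1
  4+2+1 = 7
  3+6 = 1 carry 1
  1+1+1 = 3

0o317436551076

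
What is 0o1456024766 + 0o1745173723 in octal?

0o3423220711

Add column by column in base 8, right to left:
  6+3 = 1 carry 1
  6+2+1 = 1 carry 1
  7+7+1 = 7 carry 1
  4+3+1 = 0 carry 1
  2+7+1 = 2 carry 1
  0+1+1 = 2
  6+5 = 3 carry 1
  5+4+1 = 2 carry 1
  4+7+1 = 4 carry 1
  1+1+1 = 3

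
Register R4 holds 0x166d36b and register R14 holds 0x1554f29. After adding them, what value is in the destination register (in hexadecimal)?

Add column by column in base 16, right to left:
  b+9 = 4 carry 1
  6+2+1 = 9
  3+f = 2 carry 1
  d+4+1 = 2 carry 1
  6+5+1 = c
  6+5 = b
  1+1 = 2

0x2bc2294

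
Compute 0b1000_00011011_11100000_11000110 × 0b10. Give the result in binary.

0b10000001101111100000110001100

Multiply each base-2 digit by 2, carrying:
  0×2 = 0 → write 0
  1×2 = 2 → write 0 carry 1
  1×2+1 = 3 → write 1 carry 1
  0×2+1 = 1 → write 1
  0×2 = 0 → write 0
  0×2 = 0 → write 0
  1×2 = 2 → write 0 carry 1
  1×2+1 = 3 → write 1 carry 1
  0×2+1 = 1 → write 1
  0×2 = 0 → write 0
  0×2 = 0 → write 0
  0×2 = 0 → write 0
  0×2 = 0 → write 0
  1×2 = 2 → write 0 carry 1
  1×2+1 = 3 → write 1 carry 1
  1×2+1 = 3 → write 1 carry 1
  1×2+1 = 3 → write 1 carry 1
  1×2+1 = 3 → write 1 carry 1
  0×2+1 = 1 → write 1
  1×2 = 2 → write 0 carry 1
  1×2+1 = 3 → write 1 carry 1
  0×2+1 = 1 → write 1
  0×2 = 0 → write 0
  0×2 = 0 → write 0
  0×2 = 0 → write 0
  0×2 = 0 → write 0
  0×2 = 0 → write 0
  1×2 = 2 → write 0 carry 1
  remaining carry: 1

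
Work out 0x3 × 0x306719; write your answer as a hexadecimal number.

Multiply each base-16 digit by 3, carrying:
  9×3 = 27 → write B carry 1
  1×3+1 = 4 → write 4
  7×3 = 21 → write 5 carry 1
  6×3+1 = 19 → write 3 carry 1
  0×3+1 = 1 → write 1
  3×3 = 9 → write 9

0x91354B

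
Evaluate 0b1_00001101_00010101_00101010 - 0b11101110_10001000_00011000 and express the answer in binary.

Subtract column by column in base 2:
  0-0 → 0
  1-0 → 1
  0-0 → 0
  1-1 → 0
  0-1 → 1 (borrow)
  1-0-1 → 0
  0-0 → 0
  0-0 → 0
  1-0 → 1
  0-0 → 0
  1-0 → 1
  0-1 → 1 (borrow)
  1-0-1 → 0
  0-0 → 0
  0-0 → 0
  0-1 → 1 (borrow)
  1-0-1 → 0
  0-1 → 1 (borrow)
  1-1-1 → 1 (borrow)
  1-1-1 → 1 (borrow)
  0-0-1 → 1 (borrow)
  0-1-1 → 0 (borrow)
  0-1-1 → 0 (borrow)
  0-1-1 → 0 (borrow)
  1-0-1 → 0

0b111101000110100010010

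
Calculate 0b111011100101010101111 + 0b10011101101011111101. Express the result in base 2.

0b1001111010010110101100

Add column by column in base 2, right to left:
  1+1 = 0 carry 1
  1+0+1 = 0 carry 1
  1+1+1 = 1 carry 1
  1+1+1 = 1 carry 1
  0+1+1 = 0 carry 1
  1+1+1 = 1 carry 1
  0+1+1 = 0 carry 1
  1+1+1 = 1 carry 1
  0+0+1 = 1
  1+1 = 0 carry 1
  0+0+1 = 1
  1+1 = 0 carry 1
  0+1+1 = 0 carry 1
  0+0+1 = 1
  1+1 = 0 carry 1
  1+1+1 = 1 carry 1
  1+1+1 = 1 carry 1
  0+0+1 = 1
  1+0 = 1
  1+1 = 0 carry 1
  1+0+1 = 0 carry 1
  final carry 1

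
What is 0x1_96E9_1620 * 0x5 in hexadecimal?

0x7F28D6EA0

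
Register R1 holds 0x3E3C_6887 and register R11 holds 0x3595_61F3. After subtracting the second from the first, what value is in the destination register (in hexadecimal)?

0x8A70694

Subtract column by column in base 16:
  7-3 → 4
  8-F → 9 (borrow)
  8-1-1 → 6
  6-6 → 0
  C-5 → 7
  3-9 → A (borrow)
  E-5-1 → 8
  3-3 → 0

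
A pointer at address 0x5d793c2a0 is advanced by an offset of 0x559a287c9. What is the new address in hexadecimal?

0xb31364a69

Add column by column in base 16, right to left:
  0+9 = 9
  a+c = 6 carry 1
  2+7+1 = a
  c+8 = 4 carry 1
  3+2+1 = 6
  9+a = 3 carry 1
  7+9+1 = 1 carry 1
  d+5+1 = 3 carry 1
  5+5+1 = b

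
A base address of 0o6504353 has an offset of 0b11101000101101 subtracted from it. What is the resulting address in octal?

0b11101000101101 = 0o35055 in octal.
Subtract column by column in base 8:
  3-5 → 6 (borrow)
  5-5-1 → 7 (borrow)
  3-0-1 → 2
  4-5 → 7 (borrow)
  0-3-1 → 4 (borrow)
  5-0-1 → 4
  6-0 → 6

0o6447276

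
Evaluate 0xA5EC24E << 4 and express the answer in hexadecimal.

Shifting left by 4 bits = 1 hex digit: append 1 zero.

0xA5EC24E0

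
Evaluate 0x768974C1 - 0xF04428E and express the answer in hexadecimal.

0x67853233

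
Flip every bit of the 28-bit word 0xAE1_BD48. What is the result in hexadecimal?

0x51E42B7

Each hex digit d becomes F−d:
  A→5, E→1, 1→E, B→4, D→2, 4→B, 8→7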